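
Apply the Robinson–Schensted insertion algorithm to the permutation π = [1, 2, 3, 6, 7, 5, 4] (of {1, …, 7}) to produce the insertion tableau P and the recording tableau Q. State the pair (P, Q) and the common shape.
P = [1, 2, 3, 4, 7] / [5] / [6];  Q = [1, 2, 3, 4, 5] / [6] / [7];  common shape = (5, 1, 1)

Row-insert the values π_1, π_2, … into P one at a time, bumping the leftmost entry strictly greater than the inserted value down to the next row. The recording tableau Q records, in position (i, j), the step at which that cell was added to P.
  Insert 1 (step 1): P = [1];  Q = [1]
  Insert 2 (step 2): P = [1, 2];  Q = [1, 2]
  Insert 3 (step 3): P = [1, 2, 3];  Q = [1, 2, 3]
  Insert 6 (step 4): P = [1, 2, 3, 6];  Q = [1, 2, 3, 4]
  Insert 7 (step 5): P = [1, 2, 3, 6, 7];  Q = [1, 2, 3, 4, 5]
  Insert 5 (step 6): P = [1, 2, 3, 5, 7] / [6];  Q = [1, 2, 3, 4, 5] / [6]
  Insert 4 (step 7): P = [1, 2, 3, 4, 7] / [5] / [6];  Q = [1, 2, 3, 4, 5] / [6] / [7]
Final shape: (5, 1, 1).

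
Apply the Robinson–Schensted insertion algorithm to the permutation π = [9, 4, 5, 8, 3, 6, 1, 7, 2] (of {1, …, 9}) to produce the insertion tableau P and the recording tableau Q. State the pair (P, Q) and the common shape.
P = [1, 2, 6, 7] / [3, 5] / [4, 8] / [9];  Q = [1, 3, 4, 8] / [2, 6] / [5, 9] / [7];  common shape = (4, 2, 2, 1)

Row-insert the values π_1, π_2, … into P one at a time, bumping the leftmost entry strictly greater than the inserted value down to the next row. The recording tableau Q records, in position (i, j), the step at which that cell was added to P.
  Insert 9 (step 1): P = [9];  Q = [1]
  Insert 4 (step 2): P = [4] / [9];  Q = [1] / [2]
  Insert 5 (step 3): P = [4, 5] / [9];  Q = [1, 3] / [2]
  Insert 8 (step 4): P = [4, 5, 8] / [9];  Q = [1, 3, 4] / [2]
  Insert 3 (step 5): P = [3, 5, 8] / [4] / [9];  Q = [1, 3, 4] / [2] / [5]
  Insert 6 (step 6): P = [3, 5, 6] / [4, 8] / [9];  Q = [1, 3, 4] / [2, 6] / [5]
  Insert 1 (step 7): P = [1, 5, 6] / [3, 8] / [4] / [9];  Q = [1, 3, 4] / [2, 6] / [5] / [7]
  Insert 7 (step 8): P = [1, 5, 6, 7] / [3, 8] / [4] / [9];  Q = [1, 3, 4, 8] / [2, 6] / [5] / [7]
  Insert 2 (step 9): P = [1, 2, 6, 7] / [3, 5] / [4, 8] / [9];  Q = [1, 3, 4, 8] / [2, 6] / [5, 9] / [7]
Final shape: (4, 2, 2, 1).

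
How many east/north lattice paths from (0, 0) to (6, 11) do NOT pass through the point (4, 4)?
Number of paths = 9856

Total paths from (0, 0) to (6, 11): C(17, 6) = 12376. Paths through (4, 4): (paths (0, 0) → (4, 4)) × (paths (4, 4) → (6, 11)) = C(8, 4) · C(9, 2) = 70 · 36 = 2520. Avoidance count = 12376 − 2520 = 9856.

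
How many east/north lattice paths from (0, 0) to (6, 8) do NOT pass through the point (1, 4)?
Number of paths = 2373

Total paths from (0, 0) to (6, 8): C(14, 6) = 3003. Paths through (1, 4): (paths (0, 0) → (1, 4)) × (paths (1, 4) → (6, 8)) = C(5, 1) · C(9, 5) = 5 · 126 = 630. Avoidance count = 3003 − 630 = 2373.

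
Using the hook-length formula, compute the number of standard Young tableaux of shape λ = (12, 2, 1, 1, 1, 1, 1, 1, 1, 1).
# SYT of shape (12, 2, 1, 1, 1, 1, 1, 1, 1, 1) = 3048474

Hook-length formula: f^λ = n! / Π hook(c), product over all cells c of the Young diagram. For λ = (12, 2, 1, 1, 1, 1, 1, 1, 1, 1), n = 22 boxes. Hook lengths by row (left-to-right, top-to-bottom): [21, 12, 10, 9, 8, 7, 6, 5, 4, 3, 2, 1]; [10, 1]; [8]; [7]; [6]; [5]; [4]; [3]; [2]; [1]. Product of hooks = 368709304320000. So f^λ = 22! / 368709304320000 = 1124000727777607680000 / 368709304320000 = 3048474.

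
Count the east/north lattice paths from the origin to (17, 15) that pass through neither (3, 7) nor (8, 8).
Number of paths = 388354320

Inclusion–exclusion. Total paths: C(32, 17) = 565722720. Through P₁: C(10, 3)·C(22, 14) = 38372400. Through P₂: C(16, 8)·C(16, 9) = 147232800. Since P₁ is strictly southwest of P₂, a monotone path through both must visit P₁ then P₂; paths through both = C(10, 3)·C(6, 5)·C(16, 9) = 8236800. Avoid both = 565722720 − 38372400 − 147232800 + 8236800 = 388354320.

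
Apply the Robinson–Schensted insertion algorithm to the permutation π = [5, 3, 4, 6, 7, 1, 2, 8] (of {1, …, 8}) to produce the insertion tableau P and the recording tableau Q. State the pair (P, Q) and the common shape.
P = [1, 2, 6, 7, 8] / [3, 4] / [5];  Q = [1, 3, 4, 5, 8] / [2, 7] / [6];  common shape = (5, 2, 1)

Row-insert the values π_1, π_2, … into P one at a time, bumping the leftmost entry strictly greater than the inserted value down to the next row. The recording tableau Q records, in position (i, j), the step at which that cell was added to P.
  Insert 5 (step 1): P = [5];  Q = [1]
  Insert 3 (step 2): P = [3] / [5];  Q = [1] / [2]
  Insert 4 (step 3): P = [3, 4] / [5];  Q = [1, 3] / [2]
  Insert 6 (step 4): P = [3, 4, 6] / [5];  Q = [1, 3, 4] / [2]
  Insert 7 (step 5): P = [3, 4, 6, 7] / [5];  Q = [1, 3, 4, 5] / [2]
  Insert 1 (step 6): P = [1, 4, 6, 7] / [3] / [5];  Q = [1, 3, 4, 5] / [2] / [6]
  Insert 2 (step 7): P = [1, 2, 6, 7] / [3, 4] / [5];  Q = [1, 3, 4, 5] / [2, 7] / [6]
  Insert 8 (step 8): P = [1, 2, 6, 7, 8] / [3, 4] / [5];  Q = [1, 3, 4, 5, 8] / [2, 7] / [6]
Final shape: (5, 2, 1).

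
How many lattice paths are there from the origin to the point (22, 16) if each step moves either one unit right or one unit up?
Number of paths = 22239974430

A monotone lattice path from (0, 0) to (22, 16) consists of 22 east steps and 16 north steps in some order, so it is determined by which 22 of the 38 steps are east. The count is C(38, 22) = 22239974430.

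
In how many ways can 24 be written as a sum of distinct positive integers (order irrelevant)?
q(24) = 122

A partition into distinct parts is a strictly decreasing sequence summing to n. The recurrence d(n, m) = d(n, m−1) + d(n−m, m−1) (use part m at most once) with q(n) = d(n, n) gives q(24) = 122. (Euler's theorem: # distinct-part partitions = # odd-part partitions.)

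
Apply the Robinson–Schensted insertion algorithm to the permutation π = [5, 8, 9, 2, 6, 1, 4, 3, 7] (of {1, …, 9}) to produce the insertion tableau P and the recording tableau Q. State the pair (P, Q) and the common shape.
P = [1, 3, 7] / [2, 4, 9] / [5, 6] / [8];  Q = [1, 2, 3] / [4, 5, 9] / [6, 7] / [8];  common shape = (3, 3, 2, 1)

Row-insert the values π_1, π_2, … into P one at a time, bumping the leftmost entry strictly greater than the inserted value down to the next row. The recording tableau Q records, in position (i, j), the step at which that cell was added to P.
  Insert 5 (step 1): P = [5];  Q = [1]
  Insert 8 (step 2): P = [5, 8];  Q = [1, 2]
  Insert 9 (step 3): P = [5, 8, 9];  Q = [1, 2, 3]
  Insert 2 (step 4): P = [2, 8, 9] / [5];  Q = [1, 2, 3] / [4]
  Insert 6 (step 5): P = [2, 6, 9] / [5, 8];  Q = [1, 2, 3] / [4, 5]
  Insert 1 (step 6): P = [1, 6, 9] / [2, 8] / [5];  Q = [1, 2, 3] / [4, 5] / [6]
  Insert 4 (step 7): P = [1, 4, 9] / [2, 6] / [5, 8];  Q = [1, 2, 3] / [4, 5] / [6, 7]
  Insert 3 (step 8): P = [1, 3, 9] / [2, 4] / [5, 6] / [8];  Q = [1, 2, 3] / [4, 5] / [6, 7] / [8]
  Insert 7 (step 9): P = [1, 3, 7] / [2, 4, 9] / [5, 6] / [8];  Q = [1, 2, 3] / [4, 5, 9] / [6, 7] / [8]
Final shape: (3, 3, 2, 1).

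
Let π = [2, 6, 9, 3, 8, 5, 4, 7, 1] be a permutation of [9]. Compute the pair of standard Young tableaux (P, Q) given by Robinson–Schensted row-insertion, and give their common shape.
P = [1, 3, 4, 7] / [2, 8] / [5] / [6] / [9];  Q = [1, 2, 3, 8] / [4, 5] / [6] / [7] / [9];  common shape = (4, 2, 1, 1, 1)

Row-insert the values π_1, π_2, … into P one at a time, bumping the leftmost entry strictly greater than the inserted value down to the next row. The recording tableau Q records, in position (i, j), the step at which that cell was added to P.
  Insert 2 (step 1): P = [2];  Q = [1]
  Insert 6 (step 2): P = [2, 6];  Q = [1, 2]
  Insert 9 (step 3): P = [2, 6, 9];  Q = [1, 2, 3]
  Insert 3 (step 4): P = [2, 3, 9] / [6];  Q = [1, 2, 3] / [4]
  Insert 8 (step 5): P = [2, 3, 8] / [6, 9];  Q = [1, 2, 3] / [4, 5]
  Insert 5 (step 6): P = [2, 3, 5] / [6, 8] / [9];  Q = [1, 2, 3] / [4, 5] / [6]
  Insert 4 (step 7): P = [2, 3, 4] / [5, 8] / [6] / [9];  Q = [1, 2, 3] / [4, 5] / [6] / [7]
  Insert 7 (step 8): P = [2, 3, 4, 7] / [5, 8] / [6] / [9];  Q = [1, 2, 3, 8] / [4, 5] / [6] / [7]
  Insert 1 (step 9): P = [1, 3, 4, 7] / [2, 8] / [5] / [6] / [9];  Q = [1, 2, 3, 8] / [4, 5] / [6] / [7] / [9]
Final shape: (4, 2, 1, 1, 1).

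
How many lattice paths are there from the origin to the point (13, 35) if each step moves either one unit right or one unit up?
Number of paths = 192928249296

A monotone lattice path from (0, 0) to (13, 35) consists of 13 east steps and 35 north steps in some order, so it is determined by which 13 of the 48 steps are east. The count is C(48, 13) = 192928249296.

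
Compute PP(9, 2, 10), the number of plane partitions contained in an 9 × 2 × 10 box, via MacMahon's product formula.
PP(9, 2, 10) = 1551580888

Evaluate the triple product over i = 1..9, j = 1..2, k = 1..10. The factors are (2/1) · (3/2) · (4/3) · (5/4) · (6/5) · (7/6) · (8/7) · (9/8) · … (180 factors total). The numerators and denominators telescope so the product is an integer; carrying out the multiplication exactly gives PP(9, 2, 10) = 1551580888.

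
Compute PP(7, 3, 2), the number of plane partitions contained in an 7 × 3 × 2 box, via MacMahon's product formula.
PP(7, 3, 2) = 4950

Evaluate the triple product over i = 1..7, j = 1..3, k = 1..2. The factors are (2/1) · (3/2) · (3/2) · (4/3) · (4/3) · (5/4) · (3/2) · (4/3) · … (42 factors total). The numerators and denominators telescope so the product is an integer; carrying out the multiplication exactly gives PP(7, 3, 2) = 4950.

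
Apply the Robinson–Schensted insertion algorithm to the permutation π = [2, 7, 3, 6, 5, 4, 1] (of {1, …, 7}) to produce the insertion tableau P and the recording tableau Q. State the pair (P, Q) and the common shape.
P = [1, 3, 4] / [2] / [5] / [6] / [7];  Q = [1, 2, 4] / [3] / [5] / [6] / [7];  common shape = (3, 1, 1, 1, 1)

Row-insert the values π_1, π_2, … into P one at a time, bumping the leftmost entry strictly greater than the inserted value down to the next row. The recording tableau Q records, in position (i, j), the step at which that cell was added to P.
  Insert 2 (step 1): P = [2];  Q = [1]
  Insert 7 (step 2): P = [2, 7];  Q = [1, 2]
  Insert 3 (step 3): P = [2, 3] / [7];  Q = [1, 2] / [3]
  Insert 6 (step 4): P = [2, 3, 6] / [7];  Q = [1, 2, 4] / [3]
  Insert 5 (step 5): P = [2, 3, 5] / [6] / [7];  Q = [1, 2, 4] / [3] / [5]
  Insert 4 (step 6): P = [2, 3, 4] / [5] / [6] / [7];  Q = [1, 2, 4] / [3] / [5] / [6]
  Insert 1 (step 7): P = [1, 3, 4] / [2] / [5] / [6] / [7];  Q = [1, 2, 4] / [3] / [5] / [6] / [7]
Final shape: (3, 1, 1, 1, 1).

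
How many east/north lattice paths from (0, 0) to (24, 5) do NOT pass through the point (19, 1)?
Number of paths = 116235

Total paths from (0, 0) to (24, 5): C(29, 24) = 118755. Paths through (19, 1): (paths (0, 0) → (19, 1)) × (paths (19, 1) → (24, 5)) = C(20, 19) · C(9, 5) = 20 · 126 = 2520. Avoidance count = 118755 − 2520 = 116235.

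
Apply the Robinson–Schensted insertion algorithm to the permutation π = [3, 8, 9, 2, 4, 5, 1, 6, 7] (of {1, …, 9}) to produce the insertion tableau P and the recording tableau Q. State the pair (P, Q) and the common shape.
P = [1, 4, 5, 6, 7] / [2, 8, 9] / [3];  Q = [1, 2, 3, 8, 9] / [4, 5, 6] / [7];  common shape = (5, 3, 1)

Row-insert the values π_1, π_2, … into P one at a time, bumping the leftmost entry strictly greater than the inserted value down to the next row. The recording tableau Q records, in position (i, j), the step at which that cell was added to P.
  Insert 3 (step 1): P = [3];  Q = [1]
  Insert 8 (step 2): P = [3, 8];  Q = [1, 2]
  Insert 9 (step 3): P = [3, 8, 9];  Q = [1, 2, 3]
  Insert 2 (step 4): P = [2, 8, 9] / [3];  Q = [1, 2, 3] / [4]
  Insert 4 (step 5): P = [2, 4, 9] / [3, 8];  Q = [1, 2, 3] / [4, 5]
  Insert 5 (step 6): P = [2, 4, 5] / [3, 8, 9];  Q = [1, 2, 3] / [4, 5, 6]
  Insert 1 (step 7): P = [1, 4, 5] / [2, 8, 9] / [3];  Q = [1, 2, 3] / [4, 5, 6] / [7]
  Insert 6 (step 8): P = [1, 4, 5, 6] / [2, 8, 9] / [3];  Q = [1, 2, 3, 8] / [4, 5, 6] / [7]
  Insert 7 (step 9): P = [1, 4, 5, 6, 7] / [2, 8, 9] / [3];  Q = [1, 2, 3, 8, 9] / [4, 5, 6] / [7]
Final shape: (5, 3, 1).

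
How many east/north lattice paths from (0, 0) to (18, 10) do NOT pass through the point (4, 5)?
Number of paths = 11657982

Total paths from (0, 0) to (18, 10): C(28, 18) = 13123110. Paths through (4, 5): (paths (0, 0) → (4, 5)) × (paths (4, 5) → (18, 10)) = C(9, 4) · C(19, 14) = 126 · 11628 = 1465128. Avoidance count = 13123110 − 1465128 = 11657982.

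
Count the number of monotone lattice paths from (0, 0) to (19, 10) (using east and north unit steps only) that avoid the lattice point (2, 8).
Number of paths = 20022315

Total paths from (0, 0) to (19, 10): C(29, 19) = 20030010. Paths through (2, 8): (paths (0, 0) → (2, 8)) × (paths (2, 8) → (19, 10)) = C(10, 2) · C(19, 17) = 45 · 171 = 7695. Avoidance count = 20030010 − 7695 = 20022315.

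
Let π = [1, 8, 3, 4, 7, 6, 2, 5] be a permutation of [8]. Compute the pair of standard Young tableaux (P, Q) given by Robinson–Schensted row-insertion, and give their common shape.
P = [1, 2, 4, 5] / [3, 6] / [7] / [8];  Q = [1, 2, 4, 5] / [3, 8] / [6] / [7];  common shape = (4, 2, 1, 1)

Row-insert the values π_1, π_2, … into P one at a time, bumping the leftmost entry strictly greater than the inserted value down to the next row. The recording tableau Q records, in position (i, j), the step at which that cell was added to P.
  Insert 1 (step 1): P = [1];  Q = [1]
  Insert 8 (step 2): P = [1, 8];  Q = [1, 2]
  Insert 3 (step 3): P = [1, 3] / [8];  Q = [1, 2] / [3]
  Insert 4 (step 4): P = [1, 3, 4] / [8];  Q = [1, 2, 4] / [3]
  Insert 7 (step 5): P = [1, 3, 4, 7] / [8];  Q = [1, 2, 4, 5] / [3]
  Insert 6 (step 6): P = [1, 3, 4, 6] / [7] / [8];  Q = [1, 2, 4, 5] / [3] / [6]
  Insert 2 (step 7): P = [1, 2, 4, 6] / [3] / [7] / [8];  Q = [1, 2, 4, 5] / [3] / [6] / [7]
  Insert 5 (step 8): P = [1, 2, 4, 5] / [3, 6] / [7] / [8];  Q = [1, 2, 4, 5] / [3, 8] / [6] / [7]
Final shape: (4, 2, 1, 1).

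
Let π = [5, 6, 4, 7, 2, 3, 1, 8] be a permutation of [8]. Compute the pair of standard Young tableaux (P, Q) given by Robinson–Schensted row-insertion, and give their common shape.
P = [1, 3, 7, 8] / [2, 6] / [4] / [5];  Q = [1, 2, 4, 8] / [3, 6] / [5] / [7];  common shape = (4, 2, 1, 1)

Row-insert the values π_1, π_2, … into P one at a time, bumping the leftmost entry strictly greater than the inserted value down to the next row. The recording tableau Q records, in position (i, j), the step at which that cell was added to P.
  Insert 5 (step 1): P = [5];  Q = [1]
  Insert 6 (step 2): P = [5, 6];  Q = [1, 2]
  Insert 4 (step 3): P = [4, 6] / [5];  Q = [1, 2] / [3]
  Insert 7 (step 4): P = [4, 6, 7] / [5];  Q = [1, 2, 4] / [3]
  Insert 2 (step 5): P = [2, 6, 7] / [4] / [5];  Q = [1, 2, 4] / [3] / [5]
  Insert 3 (step 6): P = [2, 3, 7] / [4, 6] / [5];  Q = [1, 2, 4] / [3, 6] / [5]
  Insert 1 (step 7): P = [1, 3, 7] / [2, 6] / [4] / [5];  Q = [1, 2, 4] / [3, 6] / [5] / [7]
  Insert 8 (step 8): P = [1, 3, 7, 8] / [2, 6] / [4] / [5];  Q = [1, 2, 4, 8] / [3, 6] / [5] / [7]
Final shape: (4, 2, 1, 1).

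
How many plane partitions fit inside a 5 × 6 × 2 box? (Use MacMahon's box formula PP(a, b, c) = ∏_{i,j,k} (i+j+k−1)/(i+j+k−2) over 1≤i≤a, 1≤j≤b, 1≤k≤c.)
PP(5, 6, 2) = 60984

Evaluate the triple product over i = 1..5, j = 1..6, k = 1..2. The factors are (2/1) · (3/2) · (3/2) · (4/3) · (4/3) · (5/4) · (5/4) · (6/5) · … (60 factors total). The numerators and denominators telescope so the product is an integer; carrying out the multiplication exactly gives PP(5, 6, 2) = 60984.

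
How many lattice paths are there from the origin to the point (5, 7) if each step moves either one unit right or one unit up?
Number of paths = 792

A monotone lattice path from (0, 0) to (5, 7) consists of 5 east steps and 7 north steps in some order, so it is determined by which 5 of the 12 steps are east. The count is C(12, 5) = 792.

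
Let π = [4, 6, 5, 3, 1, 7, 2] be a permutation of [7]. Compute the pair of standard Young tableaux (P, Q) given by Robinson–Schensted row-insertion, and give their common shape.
P = [1, 2, 7] / [3, 5] / [4] / [6];  Q = [1, 2, 6] / [3, 7] / [4] / [5];  common shape = (3, 2, 1, 1)

Row-insert the values π_1, π_2, … into P one at a time, bumping the leftmost entry strictly greater than the inserted value down to the next row. The recording tableau Q records, in position (i, j), the step at which that cell was added to P.
  Insert 4 (step 1): P = [4];  Q = [1]
  Insert 6 (step 2): P = [4, 6];  Q = [1, 2]
  Insert 5 (step 3): P = [4, 5] / [6];  Q = [1, 2] / [3]
  Insert 3 (step 4): P = [3, 5] / [4] / [6];  Q = [1, 2] / [3] / [4]
  Insert 1 (step 5): P = [1, 5] / [3] / [4] / [6];  Q = [1, 2] / [3] / [4] / [5]
  Insert 7 (step 6): P = [1, 5, 7] / [3] / [4] / [6];  Q = [1, 2, 6] / [3] / [4] / [5]
  Insert 2 (step 7): P = [1, 2, 7] / [3, 5] / [4] / [6];  Q = [1, 2, 6] / [3, 7] / [4] / [5]
Final shape: (3, 2, 1, 1).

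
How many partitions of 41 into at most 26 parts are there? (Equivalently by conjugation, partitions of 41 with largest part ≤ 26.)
p(41, parts ≤ 26) = 44075

Use the recurrence p(n, m) = p(n, m−1) + p(n−m, m): either the largest part is < m (count p(n, m−1)) or the largest part is exactly m (remove one copy of m, count p(n−m, m)). With p(0, ·) = 1 this gives p(41, parts ≤ 26) = 44075. (By conjugating Young diagrams, this also counts partitions of 41 into at most 26 parts.)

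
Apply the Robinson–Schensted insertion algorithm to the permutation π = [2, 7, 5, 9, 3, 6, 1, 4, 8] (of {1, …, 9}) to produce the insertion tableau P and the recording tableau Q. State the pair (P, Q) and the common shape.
P = [1, 3, 4, 8] / [2, 6] / [5, 9] / [7];  Q = [1, 2, 4, 9] / [3, 6] / [5, 8] / [7];  common shape = (4, 2, 2, 1)

Row-insert the values π_1, π_2, … into P one at a time, bumping the leftmost entry strictly greater than the inserted value down to the next row. The recording tableau Q records, in position (i, j), the step at which that cell was added to P.
  Insert 2 (step 1): P = [2];  Q = [1]
  Insert 7 (step 2): P = [2, 7];  Q = [1, 2]
  Insert 5 (step 3): P = [2, 5] / [7];  Q = [1, 2] / [3]
  Insert 9 (step 4): P = [2, 5, 9] / [7];  Q = [1, 2, 4] / [3]
  Insert 3 (step 5): P = [2, 3, 9] / [5] / [7];  Q = [1, 2, 4] / [3] / [5]
  Insert 6 (step 6): P = [2, 3, 6] / [5, 9] / [7];  Q = [1, 2, 4] / [3, 6] / [5]
  Insert 1 (step 7): P = [1, 3, 6] / [2, 9] / [5] / [7];  Q = [1, 2, 4] / [3, 6] / [5] / [7]
  Insert 4 (step 8): P = [1, 3, 4] / [2, 6] / [5, 9] / [7];  Q = [1, 2, 4] / [3, 6] / [5, 8] / [7]
  Insert 8 (step 9): P = [1, 3, 4, 8] / [2, 6] / [5, 9] / [7];  Q = [1, 2, 4, 9] / [3, 6] / [5, 8] / [7]
Final shape: (4, 2, 2, 1).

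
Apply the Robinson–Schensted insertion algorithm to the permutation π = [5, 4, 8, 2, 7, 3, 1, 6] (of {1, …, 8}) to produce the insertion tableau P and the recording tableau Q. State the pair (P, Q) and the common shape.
P = [1, 3, 6] / [2, 7] / [4, 8] / [5];  Q = [1, 3, 8] / [2, 5] / [4, 6] / [7];  common shape = (3, 2, 2, 1)

Row-insert the values π_1, π_2, … into P one at a time, bumping the leftmost entry strictly greater than the inserted value down to the next row. The recording tableau Q records, in position (i, j), the step at which that cell was added to P.
  Insert 5 (step 1): P = [5];  Q = [1]
  Insert 4 (step 2): P = [4] / [5];  Q = [1] / [2]
  Insert 8 (step 3): P = [4, 8] / [5];  Q = [1, 3] / [2]
  Insert 2 (step 4): P = [2, 8] / [4] / [5];  Q = [1, 3] / [2] / [4]
  Insert 7 (step 5): P = [2, 7] / [4, 8] / [5];  Q = [1, 3] / [2, 5] / [4]
  Insert 3 (step 6): P = [2, 3] / [4, 7] / [5, 8];  Q = [1, 3] / [2, 5] / [4, 6]
  Insert 1 (step 7): P = [1, 3] / [2, 7] / [4, 8] / [5];  Q = [1, 3] / [2, 5] / [4, 6] / [7]
  Insert 6 (step 8): P = [1, 3, 6] / [2, 7] / [4, 8] / [5];  Q = [1, 3, 8] / [2, 5] / [4, 6] / [7]
Final shape: (3, 2, 2, 1).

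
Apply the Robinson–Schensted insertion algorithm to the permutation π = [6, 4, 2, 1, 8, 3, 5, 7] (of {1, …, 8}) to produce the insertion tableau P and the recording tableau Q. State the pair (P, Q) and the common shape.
P = [1, 3, 5, 7] / [2, 8] / [4] / [6];  Q = [1, 5, 7, 8] / [2, 6] / [3] / [4];  common shape = (4, 2, 1, 1)

Row-insert the values π_1, π_2, … into P one at a time, bumping the leftmost entry strictly greater than the inserted value down to the next row. The recording tableau Q records, in position (i, j), the step at which that cell was added to P.
  Insert 6 (step 1): P = [6];  Q = [1]
  Insert 4 (step 2): P = [4] / [6];  Q = [1] / [2]
  Insert 2 (step 3): P = [2] / [4] / [6];  Q = [1] / [2] / [3]
  Insert 1 (step 4): P = [1] / [2] / [4] / [6];  Q = [1] / [2] / [3] / [4]
  Insert 8 (step 5): P = [1, 8] / [2] / [4] / [6];  Q = [1, 5] / [2] / [3] / [4]
  Insert 3 (step 6): P = [1, 3] / [2, 8] / [4] / [6];  Q = [1, 5] / [2, 6] / [3] / [4]
  Insert 5 (step 7): P = [1, 3, 5] / [2, 8] / [4] / [6];  Q = [1, 5, 7] / [2, 6] / [3] / [4]
  Insert 7 (step 8): P = [1, 3, 5, 7] / [2, 8] / [4] / [6];  Q = [1, 5, 7, 8] / [2, 6] / [3] / [4]
Final shape: (4, 2, 1, 1).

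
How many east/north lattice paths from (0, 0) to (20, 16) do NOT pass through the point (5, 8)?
Number of paths = 6676837992

Total paths from (0, 0) to (20, 16): C(36, 20) = 7307872110. Paths through (5, 8): (paths (0, 0) → (5, 8)) × (paths (5, 8) → (20, 16)) = C(13, 5) · C(23, 15) = 1287 · 490314 = 631034118. Avoidance count = 7307872110 − 631034118 = 6676837992.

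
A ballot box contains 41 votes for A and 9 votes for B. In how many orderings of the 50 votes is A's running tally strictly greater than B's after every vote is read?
Strict-lead orderings = 1603477568

Total orderings of the 50 votes with 41 for A: C(50, 41) = 2505433700. By the Bertrand ballot formula (Cycle Lemma / reflection principle), the number of orderings in which A is strictly ahead of B throughout is (p − q)/(p + q) · C(p + q, p) = (41 − 9)/(41 + 9) · 2505433700 = 1603477568.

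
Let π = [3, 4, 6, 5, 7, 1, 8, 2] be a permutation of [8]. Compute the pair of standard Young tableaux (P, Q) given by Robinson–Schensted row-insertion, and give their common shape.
P = [1, 2, 5, 7, 8] / [3, 4] / [6];  Q = [1, 2, 3, 5, 7] / [4, 8] / [6];  common shape = (5, 2, 1)

Row-insert the values π_1, π_2, … into P one at a time, bumping the leftmost entry strictly greater than the inserted value down to the next row. The recording tableau Q records, in position (i, j), the step at which that cell was added to P.
  Insert 3 (step 1): P = [3];  Q = [1]
  Insert 4 (step 2): P = [3, 4];  Q = [1, 2]
  Insert 6 (step 3): P = [3, 4, 6];  Q = [1, 2, 3]
  Insert 5 (step 4): P = [3, 4, 5] / [6];  Q = [1, 2, 3] / [4]
  Insert 7 (step 5): P = [3, 4, 5, 7] / [6];  Q = [1, 2, 3, 5] / [4]
  Insert 1 (step 6): P = [1, 4, 5, 7] / [3] / [6];  Q = [1, 2, 3, 5] / [4] / [6]
  Insert 8 (step 7): P = [1, 4, 5, 7, 8] / [3] / [6];  Q = [1, 2, 3, 5, 7] / [4] / [6]
  Insert 2 (step 8): P = [1, 2, 5, 7, 8] / [3, 4] / [6];  Q = [1, 2, 3, 5, 7] / [4, 8] / [6]
Final shape: (5, 2, 1).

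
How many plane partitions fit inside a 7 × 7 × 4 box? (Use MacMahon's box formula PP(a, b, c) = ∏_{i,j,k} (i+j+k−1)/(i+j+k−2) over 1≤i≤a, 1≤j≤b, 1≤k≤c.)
PP(7, 7, 4) = 142174944340

Evaluate the triple product over i = 1..7, j = 1..7, k = 1..4. The factors are (2/1) · (3/2) · (4/3) · (5/4) · (3/2) · (4/3) · (5/4) · (6/5) · … (196 factors total). The numerators and denominators telescope so the product is an integer; carrying out the multiplication exactly gives PP(7, 7, 4) = 142174944340.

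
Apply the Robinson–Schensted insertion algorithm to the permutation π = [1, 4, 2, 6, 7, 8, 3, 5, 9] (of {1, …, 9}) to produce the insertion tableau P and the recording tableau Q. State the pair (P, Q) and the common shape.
P = [1, 2, 3, 5, 8, 9] / [4, 6, 7];  Q = [1, 2, 4, 5, 6, 9] / [3, 7, 8];  common shape = (6, 3)

Row-insert the values π_1, π_2, … into P one at a time, bumping the leftmost entry strictly greater than the inserted value down to the next row. The recording tableau Q records, in position (i, j), the step at which that cell was added to P.
  Insert 1 (step 1): P = [1];  Q = [1]
  Insert 4 (step 2): P = [1, 4];  Q = [1, 2]
  Insert 2 (step 3): P = [1, 2] / [4];  Q = [1, 2] / [3]
  Insert 6 (step 4): P = [1, 2, 6] / [4];  Q = [1, 2, 4] / [3]
  Insert 7 (step 5): P = [1, 2, 6, 7] / [4];  Q = [1, 2, 4, 5] / [3]
  Insert 8 (step 6): P = [1, 2, 6, 7, 8] / [4];  Q = [1, 2, 4, 5, 6] / [3]
  Insert 3 (step 7): P = [1, 2, 3, 7, 8] / [4, 6];  Q = [1, 2, 4, 5, 6] / [3, 7]
  Insert 5 (step 8): P = [1, 2, 3, 5, 8] / [4, 6, 7];  Q = [1, 2, 4, 5, 6] / [3, 7, 8]
  Insert 9 (step 9): P = [1, 2, 3, 5, 8, 9] / [4, 6, 7];  Q = [1, 2, 4, 5, 6, 9] / [3, 7, 8]
Final shape: (6, 3).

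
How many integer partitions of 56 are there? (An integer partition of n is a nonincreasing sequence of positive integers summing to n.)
p(56) = 526823

Compute p(n) via the recurrence p(n, m) = p(n, m−1) + p(n−m, m), where p(n, m) counts partitions of n with all parts ≤ m and p(n) = p(n, n). The base cases are p(0, m) = 1 and p(n, 0) = 0 for n > 0. Filling the table yields p(56) = 526823. (Euler's pentagonal recurrence is an alternative.)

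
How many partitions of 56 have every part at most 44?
p(56, parts ≤ 44) = 526628

Use the recurrence p(n, m) = p(n, m−1) + p(n−m, m): either the largest part is < m (count p(n, m−1)) or the largest part is exactly m (remove one copy of m, count p(n−m, m)). With p(0, ·) = 1 this gives p(56, parts ≤ 44) = 526628. (By conjugating Young diagrams, this also counts partitions of 56 into at most 44 parts.)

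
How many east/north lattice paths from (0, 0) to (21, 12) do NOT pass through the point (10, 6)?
Number of paths = 255710312

Total paths from (0, 0) to (21, 12): C(33, 21) = 354817320. Paths through (10, 6): (paths (0, 0) → (10, 6)) × (paths (10, 6) → (21, 12)) = C(16, 10) · C(17, 11) = 8008 · 12376 = 99107008. Avoidance count = 354817320 − 99107008 = 255710312.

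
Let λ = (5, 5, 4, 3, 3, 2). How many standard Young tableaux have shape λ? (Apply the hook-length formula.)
# SYT of shape (5, 5, 4, 3, 3, 2) = 1066965900

Hook-length formula: f^λ = n! / Π hook(c), product over all cells c of the Young diagram. For λ = (5, 5, 4, 3, 3, 2), n = 22 boxes. Hook lengths by row (left-to-right, top-to-bottom): [10, 9, 7, 4, 2]; [9, 8, 6, 3, 1]; [7, 6, 4, 1]; [5, 4, 2]; [4, 3, 1]; [2, 1]. Product of hooks = 1053455155200. So f^λ = 22! / 1053455155200 = 1124000727777607680000 / 1053455155200 = 1066965900.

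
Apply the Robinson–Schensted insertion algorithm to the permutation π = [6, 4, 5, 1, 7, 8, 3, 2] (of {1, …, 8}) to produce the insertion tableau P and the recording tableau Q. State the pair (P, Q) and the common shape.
P = [1, 2, 7, 8] / [3, 5] / [4] / [6];  Q = [1, 3, 5, 6] / [2, 7] / [4] / [8];  common shape = (4, 2, 1, 1)

Row-insert the values π_1, π_2, … into P one at a time, bumping the leftmost entry strictly greater than the inserted value down to the next row. The recording tableau Q records, in position (i, j), the step at which that cell was added to P.
  Insert 6 (step 1): P = [6];  Q = [1]
  Insert 4 (step 2): P = [4] / [6];  Q = [1] / [2]
  Insert 5 (step 3): P = [4, 5] / [6];  Q = [1, 3] / [2]
  Insert 1 (step 4): P = [1, 5] / [4] / [6];  Q = [1, 3] / [2] / [4]
  Insert 7 (step 5): P = [1, 5, 7] / [4] / [6];  Q = [1, 3, 5] / [2] / [4]
  Insert 8 (step 6): P = [1, 5, 7, 8] / [4] / [6];  Q = [1, 3, 5, 6] / [2] / [4]
  Insert 3 (step 7): P = [1, 3, 7, 8] / [4, 5] / [6];  Q = [1, 3, 5, 6] / [2, 7] / [4]
  Insert 2 (step 8): P = [1, 2, 7, 8] / [3, 5] / [4] / [6];  Q = [1, 3, 5, 6] / [2, 7] / [4] / [8]
Final shape: (4, 2, 1, 1).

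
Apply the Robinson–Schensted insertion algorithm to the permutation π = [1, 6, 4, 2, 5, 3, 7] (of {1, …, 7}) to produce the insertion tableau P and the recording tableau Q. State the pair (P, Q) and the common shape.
P = [1, 2, 3, 7] / [4, 5] / [6];  Q = [1, 2, 5, 7] / [3, 6] / [4];  common shape = (4, 2, 1)

Row-insert the values π_1, π_2, … into P one at a time, bumping the leftmost entry strictly greater than the inserted value down to the next row. The recording tableau Q records, in position (i, j), the step at which that cell was added to P.
  Insert 1 (step 1): P = [1];  Q = [1]
  Insert 6 (step 2): P = [1, 6];  Q = [1, 2]
  Insert 4 (step 3): P = [1, 4] / [6];  Q = [1, 2] / [3]
  Insert 2 (step 4): P = [1, 2] / [4] / [6];  Q = [1, 2] / [3] / [4]
  Insert 5 (step 5): P = [1, 2, 5] / [4] / [6];  Q = [1, 2, 5] / [3] / [4]
  Insert 3 (step 6): P = [1, 2, 3] / [4, 5] / [6];  Q = [1, 2, 5] / [3, 6] / [4]
  Insert 7 (step 7): P = [1, 2, 3, 7] / [4, 5] / [6];  Q = [1, 2, 5, 7] / [3, 6] / [4]
Final shape: (4, 2, 1).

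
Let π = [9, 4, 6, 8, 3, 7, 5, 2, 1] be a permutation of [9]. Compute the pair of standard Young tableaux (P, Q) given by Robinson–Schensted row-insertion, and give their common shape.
P = [1, 5, 7] / [2, 6] / [3] / [4] / [8] / [9];  Q = [1, 3, 4] / [2, 6] / [5] / [7] / [8] / [9];  common shape = (3, 2, 1, 1, 1, 1)

Row-insert the values π_1, π_2, … into P one at a time, bumping the leftmost entry strictly greater than the inserted value down to the next row. The recording tableau Q records, in position (i, j), the step at which that cell was added to P.
  Insert 9 (step 1): P = [9];  Q = [1]
  Insert 4 (step 2): P = [4] / [9];  Q = [1] / [2]
  Insert 6 (step 3): P = [4, 6] / [9];  Q = [1, 3] / [2]
  Insert 8 (step 4): P = [4, 6, 8] / [9];  Q = [1, 3, 4] / [2]
  Insert 3 (step 5): P = [3, 6, 8] / [4] / [9];  Q = [1, 3, 4] / [2] / [5]
  Insert 7 (step 6): P = [3, 6, 7] / [4, 8] / [9];  Q = [1, 3, 4] / [2, 6] / [5]
  Insert 5 (step 7): P = [3, 5, 7] / [4, 6] / [8] / [9];  Q = [1, 3, 4] / [2, 6] / [5] / [7]
  Insert 2 (step 8): P = [2, 5, 7] / [3, 6] / [4] / [8] / [9];  Q = [1, 3, 4] / [2, 6] / [5] / [7] / [8]
  Insert 1 (step 9): P = [1, 5, 7] / [2, 6] / [3] / [4] / [8] / [9];  Q = [1, 3, 4] / [2, 6] / [5] / [7] / [8] / [9]
Final shape: (3, 2, 1, 1, 1, 1).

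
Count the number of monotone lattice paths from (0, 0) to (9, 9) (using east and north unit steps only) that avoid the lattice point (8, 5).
Number of paths = 42185

Total paths from (0, 0) to (9, 9): C(18, 9) = 48620. Paths through (8, 5): (paths (0, 0) → (8, 5)) × (paths (8, 5) → (9, 9)) = C(13, 8) · C(5, 1) = 1287 · 5 = 6435. Avoidance count = 48620 − 6435 = 42185.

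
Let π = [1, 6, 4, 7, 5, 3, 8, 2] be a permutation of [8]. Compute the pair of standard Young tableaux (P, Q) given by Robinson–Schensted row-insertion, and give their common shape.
P = [1, 2, 5, 8] / [3, 7] / [4] / [6];  Q = [1, 2, 4, 7] / [3, 5] / [6] / [8];  common shape = (4, 2, 1, 1)

Row-insert the values π_1, π_2, … into P one at a time, bumping the leftmost entry strictly greater than the inserted value down to the next row. The recording tableau Q records, in position (i, j), the step at which that cell was added to P.
  Insert 1 (step 1): P = [1];  Q = [1]
  Insert 6 (step 2): P = [1, 6];  Q = [1, 2]
  Insert 4 (step 3): P = [1, 4] / [6];  Q = [1, 2] / [3]
  Insert 7 (step 4): P = [1, 4, 7] / [6];  Q = [1, 2, 4] / [3]
  Insert 5 (step 5): P = [1, 4, 5] / [6, 7];  Q = [1, 2, 4] / [3, 5]
  Insert 3 (step 6): P = [1, 3, 5] / [4, 7] / [6];  Q = [1, 2, 4] / [3, 5] / [6]
  Insert 8 (step 7): P = [1, 3, 5, 8] / [4, 7] / [6];  Q = [1, 2, 4, 7] / [3, 5] / [6]
  Insert 2 (step 8): P = [1, 2, 5, 8] / [3, 7] / [4] / [6];  Q = [1, 2, 4, 7] / [3, 5] / [6] / [8]
Final shape: (4, 2, 1, 1).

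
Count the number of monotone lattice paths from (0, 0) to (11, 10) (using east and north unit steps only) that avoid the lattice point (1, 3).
Number of paths = 274924

Total paths from (0, 0) to (11, 10): C(21, 11) = 352716. Paths through (1, 3): (paths (0, 0) → (1, 3)) × (paths (1, 3) → (11, 10)) = C(4, 1) · C(17, 10) = 4 · 19448 = 77792. Avoidance count = 352716 − 77792 = 274924.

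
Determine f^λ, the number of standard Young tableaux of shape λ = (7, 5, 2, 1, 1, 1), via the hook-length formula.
# SYT of shape (7, 5, 2, 1, 1, 1) = 1905904

Hook-length formula: f^λ = n! / Π hook(c), product over all cells c of the Young diagram. For λ = (7, 5, 2, 1, 1, 1), n = 17 boxes. Hook lengths by row (left-to-right, top-to-bottom): [12, 8, 6, 5, 4, 2, 1]; [9, 5, 3, 2, 1]; [5, 1]; [3]; [2]; [1]. Product of hooks = 186624000. So f^λ = 17! / 186624000 = 355687428096000 / 186624000 = 1905904.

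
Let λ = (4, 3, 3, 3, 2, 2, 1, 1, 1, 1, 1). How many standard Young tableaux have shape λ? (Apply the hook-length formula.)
# SYT of shape (4, 3, 3, 3, 2, 2, 1, 1, 1, 1, 1) = 157134978

Hook-length formula: f^λ = n! / Π hook(c), product over all cells c of the Young diagram. For λ = (4, 3, 3, 3, 2, 2, 1, 1, 1, 1, 1), n = 22 boxes. Hook lengths by row (left-to-right, top-to-bottom): [14, 8, 5, 1]; [12, 6, 3]; [11, 5, 2]; [10, 4, 1]; [8, 2]; [7, 1]; [5]; [4]; [3]; [2]; [1]. Product of hooks = 7153090560000. So f^λ = 22! / 7153090560000 = 1124000727777607680000 / 7153090560000 = 157134978.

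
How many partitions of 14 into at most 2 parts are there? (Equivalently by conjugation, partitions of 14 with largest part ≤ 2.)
p(14, parts ≤ 2) = 8

Partitions of 14 with all parts ≤ 2: 2+2+2+2+2+2+2, 2+2+2+2+2+2+1+1, 2+2+2+2+2+1+1+1+1, 2+2+2+2+1+1+1+1+1+1, 2+2+2+1+1+1+1+1+1+1+1, 2+2+1+1+1+1+1+1+1+1+1+1, 2+1+1+1+1+1+1+1+1+1+1+1+1, 1+1+1+1+1+1+1+1+1+1+1+1+1+1. Count = 8.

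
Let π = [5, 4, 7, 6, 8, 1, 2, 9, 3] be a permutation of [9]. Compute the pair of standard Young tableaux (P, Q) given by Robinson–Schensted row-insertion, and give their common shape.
P = [1, 2, 3, 9] / [4, 6, 8] / [5, 7];  Q = [1, 3, 5, 8] / [2, 4, 9] / [6, 7];  common shape = (4, 3, 2)

Row-insert the values π_1, π_2, … into P one at a time, bumping the leftmost entry strictly greater than the inserted value down to the next row. The recording tableau Q records, in position (i, j), the step at which that cell was added to P.
  Insert 5 (step 1): P = [5];  Q = [1]
  Insert 4 (step 2): P = [4] / [5];  Q = [1] / [2]
  Insert 7 (step 3): P = [4, 7] / [5];  Q = [1, 3] / [2]
  Insert 6 (step 4): P = [4, 6] / [5, 7];  Q = [1, 3] / [2, 4]
  Insert 8 (step 5): P = [4, 6, 8] / [5, 7];  Q = [1, 3, 5] / [2, 4]
  Insert 1 (step 6): P = [1, 6, 8] / [4, 7] / [5];  Q = [1, 3, 5] / [2, 4] / [6]
  Insert 2 (step 7): P = [1, 2, 8] / [4, 6] / [5, 7];  Q = [1, 3, 5] / [2, 4] / [6, 7]
  Insert 9 (step 8): P = [1, 2, 8, 9] / [4, 6] / [5, 7];  Q = [1, 3, 5, 8] / [2, 4] / [6, 7]
  Insert 3 (step 9): P = [1, 2, 3, 9] / [4, 6, 8] / [5, 7];  Q = [1, 3, 5, 8] / [2, 4, 9] / [6, 7]
Final shape: (4, 3, 2).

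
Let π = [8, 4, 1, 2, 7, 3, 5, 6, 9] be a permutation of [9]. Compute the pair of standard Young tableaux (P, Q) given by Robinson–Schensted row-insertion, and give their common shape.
P = [1, 2, 3, 5, 6, 9] / [4, 7] / [8];  Q = [1, 4, 5, 7, 8, 9] / [2, 6] / [3];  common shape = (6, 2, 1)

Row-insert the values π_1, π_2, … into P one at a time, bumping the leftmost entry strictly greater than the inserted value down to the next row. The recording tableau Q records, in position (i, j), the step at which that cell was added to P.
  Insert 8 (step 1): P = [8];  Q = [1]
  Insert 4 (step 2): P = [4] / [8];  Q = [1] / [2]
  Insert 1 (step 3): P = [1] / [4] / [8];  Q = [1] / [2] / [3]
  Insert 2 (step 4): P = [1, 2] / [4] / [8];  Q = [1, 4] / [2] / [3]
  Insert 7 (step 5): P = [1, 2, 7] / [4] / [8];  Q = [1, 4, 5] / [2] / [3]
  Insert 3 (step 6): P = [1, 2, 3] / [4, 7] / [8];  Q = [1, 4, 5] / [2, 6] / [3]
  Insert 5 (step 7): P = [1, 2, 3, 5] / [4, 7] / [8];  Q = [1, 4, 5, 7] / [2, 6] / [3]
  Insert 6 (step 8): P = [1, 2, 3, 5, 6] / [4, 7] / [8];  Q = [1, 4, 5, 7, 8] / [2, 6] / [3]
  Insert 9 (step 9): P = [1, 2, 3, 5, 6, 9] / [4, 7] / [8];  Q = [1, 4, 5, 7, 8, 9] / [2, 6] / [3]
Final shape: (6, 2, 1).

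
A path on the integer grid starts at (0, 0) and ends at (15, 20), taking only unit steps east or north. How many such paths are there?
Number of paths = 3247943160

A monotone lattice path from (0, 0) to (15, 20) consists of 15 east steps and 20 north steps in some order, so it is determined by which 15 of the 35 steps are east. The count is C(35, 15) = 3247943160.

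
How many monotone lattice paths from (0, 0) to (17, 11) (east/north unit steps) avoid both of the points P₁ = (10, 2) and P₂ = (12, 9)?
Number of paths = 14596506

Inclusion–exclusion. Total paths: C(28, 17) = 21474180. Through P₁: C(12, 10)·C(16, 7) = 755040. Through P₂: C(21, 12)·C(7, 5) = 6172530. Since P₁ is strictly southwest of P₂, a monotone path through both must visit P₁ then P₂; paths through both = C(12, 10)·C(9, 2)·C(7, 5) = 49896. Avoid both = 21474180 − 755040 − 6172530 + 49896 = 14596506.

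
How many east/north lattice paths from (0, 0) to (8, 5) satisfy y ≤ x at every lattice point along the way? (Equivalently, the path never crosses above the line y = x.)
Number of paths = 572

By the reflection principle (André's argument), the number of monotone paths to (8, 5) with n ≤ m that never go above y = x is C(13, 8) − C(13, 9) = 1287 − 715 = 572.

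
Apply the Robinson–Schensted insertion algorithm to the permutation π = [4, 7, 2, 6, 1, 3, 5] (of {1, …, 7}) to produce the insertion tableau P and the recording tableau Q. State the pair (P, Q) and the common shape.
P = [1, 3, 5] / [2, 6] / [4, 7];  Q = [1, 2, 7] / [3, 4] / [5, 6];  common shape = (3, 2, 2)

Row-insert the values π_1, π_2, … into P one at a time, bumping the leftmost entry strictly greater than the inserted value down to the next row. The recording tableau Q records, in position (i, j), the step at which that cell was added to P.
  Insert 4 (step 1): P = [4];  Q = [1]
  Insert 7 (step 2): P = [4, 7];  Q = [1, 2]
  Insert 2 (step 3): P = [2, 7] / [4];  Q = [1, 2] / [3]
  Insert 6 (step 4): P = [2, 6] / [4, 7];  Q = [1, 2] / [3, 4]
  Insert 1 (step 5): P = [1, 6] / [2, 7] / [4];  Q = [1, 2] / [3, 4] / [5]
  Insert 3 (step 6): P = [1, 3] / [2, 6] / [4, 7];  Q = [1, 2] / [3, 4] / [5, 6]
  Insert 5 (step 7): P = [1, 3, 5] / [2, 6] / [4, 7];  Q = [1, 2, 7] / [3, 4] / [5, 6]
Final shape: (3, 2, 2).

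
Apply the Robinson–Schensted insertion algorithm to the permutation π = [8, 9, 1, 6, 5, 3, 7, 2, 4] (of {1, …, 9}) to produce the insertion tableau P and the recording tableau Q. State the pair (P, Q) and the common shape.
P = [1, 2, 4] / [3, 7] / [5, 9] / [6] / [8];  Q = [1, 2, 7] / [3, 4] / [5, 9] / [6] / [8];  common shape = (3, 2, 2, 1, 1)

Row-insert the values π_1, π_2, … into P one at a time, bumping the leftmost entry strictly greater than the inserted value down to the next row. The recording tableau Q records, in position (i, j), the step at which that cell was added to P.
  Insert 8 (step 1): P = [8];  Q = [1]
  Insert 9 (step 2): P = [8, 9];  Q = [1, 2]
  Insert 1 (step 3): P = [1, 9] / [8];  Q = [1, 2] / [3]
  Insert 6 (step 4): P = [1, 6] / [8, 9];  Q = [1, 2] / [3, 4]
  Insert 5 (step 5): P = [1, 5] / [6, 9] / [8];  Q = [1, 2] / [3, 4] / [5]
  Insert 3 (step 6): P = [1, 3] / [5, 9] / [6] / [8];  Q = [1, 2] / [3, 4] / [5] / [6]
  Insert 7 (step 7): P = [1, 3, 7] / [5, 9] / [6] / [8];  Q = [1, 2, 7] / [3, 4] / [5] / [6]
  Insert 2 (step 8): P = [1, 2, 7] / [3, 9] / [5] / [6] / [8];  Q = [1, 2, 7] / [3, 4] / [5] / [6] / [8]
  Insert 4 (step 9): P = [1, 2, 4] / [3, 7] / [5, 9] / [6] / [8];  Q = [1, 2, 7] / [3, 4] / [5, 9] / [6] / [8]
Final shape: (3, 2, 2, 1, 1).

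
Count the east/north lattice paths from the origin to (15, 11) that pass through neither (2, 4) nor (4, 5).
Number of paths = 5560904

Inclusion–exclusion. Total paths: C(26, 15) = 7726160. Through P₁: C(6, 2)·C(20, 13) = 1162800. Through P₂: C(9, 4)·C(17, 11) = 1559376. Since P₁ is strictly southwest of P₂, a monotone path through both must visit P₁ then P₂; paths through both = C(6, 2)·C(3, 2)·C(17, 11) = 556920. Avoid both = 7726160 − 1162800 − 1559376 + 556920 = 5560904.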